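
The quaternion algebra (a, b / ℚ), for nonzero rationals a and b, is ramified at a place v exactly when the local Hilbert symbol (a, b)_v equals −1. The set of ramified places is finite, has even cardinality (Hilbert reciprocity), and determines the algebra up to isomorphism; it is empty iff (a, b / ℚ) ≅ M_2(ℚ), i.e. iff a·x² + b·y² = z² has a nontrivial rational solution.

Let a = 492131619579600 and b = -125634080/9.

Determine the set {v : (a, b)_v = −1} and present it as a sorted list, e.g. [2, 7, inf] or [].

[2, 19]

Mod squares: a ≡ 221, b ≡ -27170. Check v ∈ {∞, 2, 3, 5, 7, 11, 13, 17, 19}.
v=∞: 221 > 0 and -27170 < 0  ⇒  (a,b)_∞ = +1.
v=17: a=17^3·(≡16), b=17^2·(≡8) mod 17; (16|17)=+1, (8|17)=+1; (−1)^{3·2·8}·(+1)^2·(+1)^3 = +1.
v=7: a=7^2·(≡2), b=7^0·(≡1) mod 7; (2|7)=+1, (1|7)=+1; (−1)^{2·0·3}·(+1)^0·(+1)^2 = +1.
v=19: a=19^2·(≡14), b=19^1·(≡13) mod 19; (14|19)=-1, (13|19)=-1; (−1)^{2·1·9}·(-1)^1·(-1)^2 = -1.
v=5: a=5^2·(≡4), b=5^1·(≡1) mod 5; (4|5)=+1, (1|5)=+1; (−1)^{2·1·2}·(+1)^1·(+1)^2 = +1.
v=3: a=3^2·(≡2), b=3^-2·(≡1) mod 3; (2|3)=-1, (1|3)=+1; (−1)^{2·-2·1}·(-1)^-2·(+1)^2 = +1.
v=11: a=11^2·(≡9), b=11^1·(≡1) mod 11; (9|11)=+1, (1|11)=+1; (−1)^{2·1·5}·(+1)^1·(+1)^2 = +1.
v=13: a=13^1·(≡10), b=13^1·(≡3) mod 13; (10|13)=+1, (3|13)=+1; (−1)^{1·1·6}·(+1)^1·(+1)^1 = +1.
v=2: v_2(a)=4, v_2(b)=5; units ≡ 5, 7 (mod 8); ε·ε+αω+βω = 0·1+4·0+5·1 ≡ 1  ⇒  (a,b)_2 = -1.
(221, -27170 / ℚ) ramifies at {2, 19}: a division algebra.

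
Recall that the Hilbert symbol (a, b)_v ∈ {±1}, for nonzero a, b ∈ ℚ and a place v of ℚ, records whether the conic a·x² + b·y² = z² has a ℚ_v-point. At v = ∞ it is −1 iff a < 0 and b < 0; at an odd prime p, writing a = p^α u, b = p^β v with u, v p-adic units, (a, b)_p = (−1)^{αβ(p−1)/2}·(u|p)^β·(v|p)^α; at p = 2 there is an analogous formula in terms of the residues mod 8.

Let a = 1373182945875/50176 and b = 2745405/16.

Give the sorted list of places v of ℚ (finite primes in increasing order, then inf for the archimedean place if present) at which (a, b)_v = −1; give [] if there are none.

Mod squares: a ≡ 1235, b ≡ 5. Check v ∈ {∞, 2, 3, 5, 7, 13, 19}.
v=3: a=3^6·(≡2), b=3^2·(≡2) mod 3; (2|3)=-1, (2|3)=-1; (−1)^{6·2·1}·(-1)^2·(-1)^6 = +1.
v=∞: 1235 > 0 and 5 > 0  ⇒  (a,b)_∞ = +1.
v=13: a=13^3·(≡10), b=13^2·(≡7) mod 13; (10|13)=+1, (7|13)=-1; (−1)^{3·2·6}·(+1)^2·(-1)^3 = -1.
v=7: a=7^-2·(≡3), b=7^0·(≡6) mod 7; (3|7)=-1, (6|7)=-1; (−1)^{-2·0·3}·(-1)^0·(-1)^-2 = +1.
v=5: a=5^3·(≡2), b=5^1·(≡1) mod 5; (2|5)=-1, (1|5)=+1; (−1)^{3·1·2}·(-1)^1·(+1)^3 = -1.
v=2: v_2(a)=-10, v_2(b)=-4; units ≡ 3, 5 (mod 8); ε·ε+αω+βω = 1·0+-10·1+-4·1 ≡ 0  ⇒  (a,b)_2 = +1.
v=19: a=19^3·(≡15), b=19^2·(≡11) mod 19; (15|19)=-1, (11|19)=+1; (−1)^{3·2·9}·(-1)^2·(+1)^3 = +1.
(1235, 5 / ℚ) ramifies at {5, 13}: a division algebra.

[5, 13]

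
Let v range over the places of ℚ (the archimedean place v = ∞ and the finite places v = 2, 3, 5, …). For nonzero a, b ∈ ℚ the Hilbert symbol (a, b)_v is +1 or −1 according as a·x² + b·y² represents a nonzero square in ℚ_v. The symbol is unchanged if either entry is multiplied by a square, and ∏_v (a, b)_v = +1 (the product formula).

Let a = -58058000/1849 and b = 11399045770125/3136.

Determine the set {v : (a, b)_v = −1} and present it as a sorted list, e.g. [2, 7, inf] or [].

(a, b) ≡ (-145145, 650845) mod (ℚ^×)²; places V = {2, 3, 5, 7, 11, 13, 17, 19, 29, 31, 43, ∞}.
(a,b)_31: α=0, u≡2; β=3, v≡20 (mod 31); (2|31)=+1, (20|31)=+1; sign (−1)^0·+1^3·+1^0 = +1.
(a,b)_2: α=4, β=-6; u≡7, v≡5 (mod 8); ε(u)ε(v)=1·0, αω(v)=4·1, βω(u)=-6·0; sum ≡ 0  ⇒  +1.
(a,b)_∞: sgn(-145145)=−, sgn(650845)=+, so +1.
(a,b)_19: α=0, u≡12; β=1, v≡7 (mod 19); (12|19)=-1, (7|19)=+1; sign (−1)^0·-1^1·+1^0 = -1.
(a,b)_43: α=-2, u≡41; β=0, v≡24 (mod 43); (41|43)=+1, (24|43)=+1; sign (−1)^0·+1^0·+1^-2 = +1.
(a,b)_17: α=0, u≡2; β=1, v≡16 (mod 17); (2|17)=+1, (16|17)=+1; sign (−1)^0·+1^1·+1^0 = +1.
(a,b)_11: α=1, u≡9; β=0, v≡2 (mod 11); (9|11)=+1, (2|11)=-1; sign (−1)^0·+1^0·-1^1 = -1.
(a,b)_3: α=0, u≡1; β=6, v≡1 (mod 3); (1|3)=+1, (1|3)=+1; sign (−1)^0·+1^6·+1^0 = +1.
(a,b)_7: α=1, u≡6; β=-2, v≡6 (mod 7); (6|7)=-1, (6|7)=-1; sign (−1)^0·-1^-2·-1^1 = -1.
(a,b)_13: α=1, u≡11; β=1, v≡5 (mod 13); (11|13)=-1, (5|13)=-1; sign (−1)^0·-1^1·-1^1 = +1.
(a,b)_29: α=1, u≡2; β=0, v≡3 (mod 29); (2|29)=-1, (3|29)=-1; sign (−1)^0·-1^0·-1^1 = -1.
(a,b)_5: α=3, u≡4; β=3, v≡1 (mod 5); (4|5)=+1, (1|5)=+1; sign (−1)^0·+1^3·+1^3 = +1.
(-145145, 650845 / ℚ) ramifies at {7, 11, 19, 29}: a division algebra.

[7, 11, 19, 29]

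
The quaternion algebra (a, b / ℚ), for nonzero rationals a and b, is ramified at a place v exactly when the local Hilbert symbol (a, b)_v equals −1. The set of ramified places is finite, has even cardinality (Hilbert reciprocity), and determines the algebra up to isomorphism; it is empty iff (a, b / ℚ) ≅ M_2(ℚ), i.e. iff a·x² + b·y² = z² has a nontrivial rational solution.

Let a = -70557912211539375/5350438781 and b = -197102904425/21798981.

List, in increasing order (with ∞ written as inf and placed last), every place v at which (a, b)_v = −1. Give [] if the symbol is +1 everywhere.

(a, b) ≡ (-398083, -462637) mod (ℚ^×)²; places V = {2, 3, 5, 7, 17, 19, 29, 37, 43, 47, 53, ∞}.
(a,b)_47: α=-2, u≡14; β=0, v≡23 (mod 47); (14|47)=+1, (23|47)=-1; sign (−1)^0·+1^0·-1^-2 = +1.
(a,b)_5: α=4, u≡2; β=2, v≡3 (mod 5); (2|5)=-1, (3|5)=-1; sign (−1)^0·-1^2·-1^4 = +1.
(a,b)_2: α=0, β=0; u≡5, v≡3 (mod 8); ε(u)ε(v)=0·1, αω(v)=0·1, βω(u)=0·1; sum ≡ 0  ⇒  +1.
(a,b)_29: α=-1, u≡10; β=-1, v≡17 (mod 29); (10|29)=-1, (17|29)=-1; sign (−1)^0·-1^-1·-1^-1 = +1.
(a,b)_7: α=1, u≡3; β=1, v≡3 (mod 7); (3|7)=-1, (3|7)=-1; sign (−1)^1·-1^1·-1^1 = -1.
(a,b)_19: α=2, u≡11; β=2, v≡18 (mod 19); (11|19)=+1, (18|19)=-1; sign (−1)^0·+1^2·-1^2 = +1.
(a,b)_53: α=1, u≡36; β=1, v≡7 (mod 53); (36|53)=+1, (7|53)=+1; sign (−1)^0·+1^1·+1^1 = +1.
(a,b)_∞: sgn(-398083)=−, sgn(-462637)=−, so -1.
(a,b)_37: α=3, u≡31; β=2, v≡10 (mod 37); (31|37)=-1, (10|37)=+1; sign (−1)^0·-1^2·+1^3 = +1.
(a,b)_17: α=-4, u≡5; β=-4, v≡4 (mod 17); (5|17)=-1, (4|17)=+1; sign (−1)^0·-1^-4·+1^-4 = +1.
(a,b)_3: α=2, u≡2; β=-2, v≡2 (mod 3); (2|3)=-1, (2|3)=-1; sign (−1)^0·-1^-2·-1^2 = +1.
(a,b)_43: α=2, u≡10; β=1, v≡22 (mod 43); (10|43)=+1, (22|43)=-1; sign (−1)^0·+1^1·-1^2 = +1.
|Ram(-398083, -462637)| = 2, even; anisotropic at {7, ∞}.

[7, inf]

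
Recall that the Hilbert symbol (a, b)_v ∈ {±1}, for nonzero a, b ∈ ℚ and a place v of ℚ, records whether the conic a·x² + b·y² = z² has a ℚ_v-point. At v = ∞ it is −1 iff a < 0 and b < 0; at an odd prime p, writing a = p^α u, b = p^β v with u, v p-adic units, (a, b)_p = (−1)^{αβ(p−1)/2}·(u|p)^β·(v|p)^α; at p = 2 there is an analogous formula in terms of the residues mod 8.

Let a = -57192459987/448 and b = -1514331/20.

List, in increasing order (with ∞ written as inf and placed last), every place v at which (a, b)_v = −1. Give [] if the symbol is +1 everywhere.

Mod squares: a ≡ -21, b ≡ -455. Check v ∈ {∞, 2, 3, 5, 7, 13, 19, 43}.
v=∞: -21 < 0 and -455 < 0  ⇒  (a,b)_∞ = -1.
v=5: a=5^0·(≡1), b=5^-1·(≡1) mod 5; (1|5)=+1, (1|5)=+1; (−1)^{0·-1·2}·(+1)^-1·(+1)^0 = +1.
v=3: a=3^1·(≡2), b=3^2·(≡1) mod 3; (2|3)=-1, (1|3)=+1; (−1)^{1·2·1}·(-1)^2·(+1)^1 = +1.
v=13: a=13^4·(≡11), b=13^1·(≡12) mod 13; (11|13)=-1, (12|13)=+1; (−1)^{4·1·6}·(-1)^1·(+1)^4 = -1.
v=43: a=43^2·(≡39), b=43^2·(≡30) mod 43; (39|43)=-1, (30|43)=-1; (−1)^{2·2·21}·(-1)^2·(-1)^2 = +1.
v=7: a=7^-1·(≡2), b=7^1·(≡5) mod 7; (2|7)=+1, (5|7)=-1; (−1)^{-1·1·3}·(+1)^1·(-1)^-1 = +1.
v=2: v_2(a)=-6, v_2(b)=-2; units ≡ 3, 1 (mod 8); ε·ε+αω+βω = 1·0+-6·0+-2·1 ≡ 0  ⇒  (a,b)_2 = +1.
v=19: a=19^2·(≡9), b=19^0·(≡7) mod 19; (9|19)=+1, (7|19)=+1; (−1)^{2·0·9}·(+1)^0·(+1)^2 = +1.
Ram(-21, -455) = {13, ∞}; no ℚ_13-point on the conic.

[13, inf]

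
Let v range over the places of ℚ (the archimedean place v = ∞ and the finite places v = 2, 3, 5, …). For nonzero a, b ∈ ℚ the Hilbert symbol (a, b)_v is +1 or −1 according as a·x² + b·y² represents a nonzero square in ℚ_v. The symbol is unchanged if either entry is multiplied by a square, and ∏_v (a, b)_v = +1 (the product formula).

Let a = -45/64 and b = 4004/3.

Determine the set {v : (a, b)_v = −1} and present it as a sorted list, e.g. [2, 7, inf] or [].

[2, 5, 11, 13]

(a, b) ≡ (-5, 3003) mod (ℚ^×)²; places V = {2, 3, 5, 7, 11, 13, ∞}.
(a,b)_3: α=2, u≡1; β=-1, v≡2 (mod 3); (1|3)=+1, (2|3)=-1; sign (−1)^0·+1^-1·-1^2 = +1.
(a,b)_5: α=1, u≡4; β=0, v≡3 (mod 5); (4|5)=+1, (3|5)=-1; sign (−1)^0·+1^0·-1^1 = -1.
(a,b)_∞: sgn(-5)=−, sgn(3003)=+, so +1.
(a,b)_2: α=-6, β=2; u≡3, v≡3 (mod 8); ε(u)ε(v)=1·1, αω(v)=-6·1, βω(u)=2·1; sum ≡ 1  ⇒  -1.
(a,b)_7: α=0, u≡4; β=1, v≡4 (mod 7); (4|7)=+1, (4|7)=+1; sign (−1)^0·+1^1·+1^0 = +1.
(a,b)_13: α=0, u≡6; β=1, v≡3 (mod 13); (6|13)=-1, (3|13)=+1; sign (−1)^0·-1^1·+1^0 = -1.
(a,b)_11: α=0, u≡6; β=1, v≡4 (mod 11); (6|11)=-1, (4|11)=+1; sign (−1)^0·-1^1·+1^0 = -1.
(-5, 3003 / ℚ) ramifies at {2, 5, 11, 13}: a division algebra.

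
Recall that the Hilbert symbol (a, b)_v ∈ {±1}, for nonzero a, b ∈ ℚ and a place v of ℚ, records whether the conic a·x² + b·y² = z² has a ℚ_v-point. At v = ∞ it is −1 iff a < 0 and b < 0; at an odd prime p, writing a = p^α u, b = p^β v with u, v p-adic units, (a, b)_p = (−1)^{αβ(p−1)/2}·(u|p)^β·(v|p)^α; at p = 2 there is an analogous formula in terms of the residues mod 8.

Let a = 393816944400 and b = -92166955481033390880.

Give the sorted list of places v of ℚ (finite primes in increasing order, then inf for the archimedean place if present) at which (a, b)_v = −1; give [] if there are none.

Mod squares: a ≡ 719169, b ≡ -370. Check v ∈ {∞, 2, 3, 5, 11, 13, 19, 31, 37, 41}.
v=37: a=37^3·(≡27), b=37^5·(≡11) mod 37; (27|37)=+1, (11|37)=+1; (−1)^{3·5·18}·(+1)^5·(+1)^3 = +1.
v=3: a=3^1·(≡2), b=3^4·(≡2) mod 3; (2|3)=-1, (2|3)=-1; (−1)^{1·4·1}·(-1)^4·(-1)^1 = -1.
v=13: a=13^0·(≡9), b=13^2·(≡7) mod 13; (9|13)=+1, (7|13)=-1; (−1)^{0·2·6}·(+1)^2·(-1)^0 = +1.
v=5: a=5^2·(≡1), b=5^1·(≡4) mod 5; (1|5)=+1, (4|5)=+1; (−1)^{2·1·2}·(+1)^1·(+1)^2 = +1.
v=19: a=19^1·(≡3), b=19^2·(≡2) mod 19; (3|19)=-1, (2|19)=-1; (−1)^{1·2·9}·(-1)^2·(-1)^1 = -1.
v=∞: 719169 > 0 and -370 < 0  ⇒  (a,b)_∞ = +1.
v=41: a=41^0·(≡34), b=41^2·(≡37) mod 41; (34|41)=-1, (37|41)=+1; (−1)^{0·2·20}·(-1)^2·(+1)^0 = +1.
v=2: v_2(a)=4, v_2(b)=5; units ≡ 1, 7 (mod 8); ε·ε+αω+βω = 0·1+4·0+5·0 ≡ 0  ⇒  (a,b)_2 = +1.
v=11: a=11^1·(≡10), b=11^0·(≡1) mod 11; (10|11)=-1, (1|11)=+1; (−1)^{1·0·5}·(-1)^0·(+1)^1 = +1.
v=31: a=31^1·(≡21), b=31^0·(≡8) mod 31; (21|31)=-1, (8|31)=+1; (−1)^{1·0·15}·(-1)^0·(+1)^1 = +1.
|Ram(719169, -370)| = 2, even; anisotropic at {3, 19}.

[3, 19]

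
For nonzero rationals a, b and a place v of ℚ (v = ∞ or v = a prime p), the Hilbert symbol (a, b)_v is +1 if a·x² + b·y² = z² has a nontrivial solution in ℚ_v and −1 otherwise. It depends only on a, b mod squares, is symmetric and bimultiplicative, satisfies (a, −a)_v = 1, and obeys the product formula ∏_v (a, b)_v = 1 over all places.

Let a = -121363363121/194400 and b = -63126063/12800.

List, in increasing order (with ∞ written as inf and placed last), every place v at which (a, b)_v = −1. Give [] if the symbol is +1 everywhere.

[2, 7, 11, inf]

(a, b) ≡ (-6006, -14) mod (ℚ^×)²; places V = {2, 3, 5, 7, 11, 13, ∞}.
(a,b)_2: α=-5, β=-9; u≡5, v≡1 (mod 8); ε(u)ε(v)=0·0, αω(v)=-5·0, βω(u)=-9·1; sum ≡ 1  ⇒  -1.
(a,b)_7: α=3, u≡3; β=3, v≡6 (mod 7); (3|7)=-1, (6|7)=-1; sign (−1)^1·-1^3·-1^3 = -1.
(a,b)_5: α=-2, u≡4; β=-2, v≡1 (mod 5); (4|5)=+1, (1|5)=+1; sign (−1)^0·+1^-2·+1^-2 = +1.
(a,b)_13: α=3, u≡11; β=2, v≡10 (mod 13); (11|13)=-1, (10|13)=+1; sign (−1)^0·-1^2·+1^3 = +1.
(a,b)_∞: sgn(-6006)=−, sgn(-14)=−, so -1.
(a,b)_11: α=5, u≡9; β=2, v≡7 (mod 11); (9|11)=+1, (7|11)=-1; sign (−1)^0·+1^2·-1^5 = -1.
(a,b)_3: α=-5, u≡2; β=2, v≡1 (mod 3); (2|3)=-1, (1|3)=+1; sign (−1)^0·-1^2·+1^-5 = +1.
Ram(-6006, -14) = {2, 7, 11, ∞}; no ℚ_2-point on the conic.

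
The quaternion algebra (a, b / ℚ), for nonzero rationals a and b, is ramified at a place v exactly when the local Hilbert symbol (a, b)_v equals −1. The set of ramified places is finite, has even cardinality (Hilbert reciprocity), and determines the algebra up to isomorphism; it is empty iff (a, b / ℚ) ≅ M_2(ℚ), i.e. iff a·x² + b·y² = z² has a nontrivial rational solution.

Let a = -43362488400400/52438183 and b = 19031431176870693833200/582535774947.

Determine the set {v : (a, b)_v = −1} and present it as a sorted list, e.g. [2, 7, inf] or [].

[3, 7, 13, 19]

(a, b) ≡ (-7, 741) mod (ℚ^×)²; places V = {2, 3, 5, 7, 13, 17, 19, 23, 31, 43, ∞}.
(a,b)_19: α=2, u≡8; β=3, v≡4 (mod 19); (8|19)=-1, (4|19)=+1; sign (−1)^0·-1^3·+1^2 = -1.
(a,b)_31: α=2, u≡17; β=4, v≡14 (mod 31); (17|31)=-1, (14|31)=+1; sign (−1)^0·-1^4·+1^2 = +1.
(a,b)_13: α=2, u≡8; β=3, v≡2 (mod 13); (8|13)=-1, (2|13)=-1; sign (−1)^0·-1^3·-1^2 = -1.
(a,b)_3: α=0, u≡2; β=-1, v≡1 (mod 3); (2|3)=-1, (1|3)=+1; sign (−1)^0·-1^-1·+1^0 = -1.
(a,b)_2: α=4, β=4; u≡1, v≡5 (mod 8); ε(u)ε(v)=0·0, αω(v)=4·1, βω(u)=4·0; sum ≡ 0  ⇒  +1.
(a,b)_7: α=-3, u≡6; β=-4, v≡5 (mod 7); (6|7)=-1, (5|7)=-1; sign (−1)^0·-1^-4·-1^-3 = -1.
(a,b)_17: α=-2, u≡5; β=-2, v≡7 (mod 17); (5|17)=-1, (7|17)=-1; sign (−1)^0·-1^-2·-1^-2 = +1.
(a,b)_∞: sgn(-7)=−, sgn(741)=+, so +1.
(a,b)_43: α=2, u≡10; β=4, v≡24 (mod 43); (10|43)=+1, (24|43)=+1; sign (−1)^0·+1^4·+1^2 = +1.
(a,b)_5: α=2, u≡3; β=2, v≡4 (mod 5); (3|5)=-1, (4|5)=+1; sign (−1)^0·-1^2·+1^2 = +1.
(a,b)_23: α=-2, u≡16; β=-4, v≡21 (mod 23); (16|23)=+1, (21|23)=-1; sign (−1)^0·+1^-4·-1^-2 = +1.
(-7, 741 / ℚ) ramifies at {3, 7, 13, 19}: a division algebra.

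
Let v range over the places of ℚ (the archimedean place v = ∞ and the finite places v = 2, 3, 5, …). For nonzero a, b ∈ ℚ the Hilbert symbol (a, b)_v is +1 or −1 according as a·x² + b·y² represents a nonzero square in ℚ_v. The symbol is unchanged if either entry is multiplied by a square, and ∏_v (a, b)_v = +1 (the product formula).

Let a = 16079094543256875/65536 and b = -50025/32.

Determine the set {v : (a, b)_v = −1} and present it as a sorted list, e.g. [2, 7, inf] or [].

(a, b) ≡ (38019, -4002) mod (ℚ^×)²; places V = {2, 3, 5, 13, 19, 23, 29, ∞}.
(a,b)_∞: sgn(38019)=+, sgn(-4002)=−, so +1.
(a,b)_5: α=4, u≡1; β=2, v≡2 (mod 5); (1|5)=+1, (2|5)=-1; sign (−1)^0·+1^2·-1^4 = +1.
(a,b)_19: α=1, u≡17; β=0, v≡6 (mod 19); (17|19)=+1, (6|19)=+1; sign (−1)^0·+1^0·+1^1 = +1.
(a,b)_23: α=3, u≡17; β=1, v≡19 (mod 23); (17|23)=-1, (19|23)=-1; sign (−1)^1·-1^1·-1^3 = -1.
(a,b)_29: α=3, u≡20; β=1, v≡5 (mod 29); (20|29)=+1, (5|29)=+1; sign (−1)^0·+1^1·+1^3 = +1.
(a,b)_3: α=3, u≡1; β=1, v≡1 (mod 3); (1|3)=+1, (1|3)=+1; sign (−1)^1·+1^1·+1^3 = -1.
(a,b)_2: α=-16, β=-5; u≡3, v≡7 (mod 8); ε(u)ε(v)=1·1, αω(v)=-16·0, βω(u)=-5·1; sum ≡ 0  ⇒  +1.
(a,b)_13: α=2, u≡11; β=0, v≡2 (mod 13); (11|13)=-1, (2|13)=-1; sign (−1)^0·-1^0·-1^2 = +1.
(38019, -4002 / ℚ) ramifies at {3, 23}: a division algebra.

[3, 23]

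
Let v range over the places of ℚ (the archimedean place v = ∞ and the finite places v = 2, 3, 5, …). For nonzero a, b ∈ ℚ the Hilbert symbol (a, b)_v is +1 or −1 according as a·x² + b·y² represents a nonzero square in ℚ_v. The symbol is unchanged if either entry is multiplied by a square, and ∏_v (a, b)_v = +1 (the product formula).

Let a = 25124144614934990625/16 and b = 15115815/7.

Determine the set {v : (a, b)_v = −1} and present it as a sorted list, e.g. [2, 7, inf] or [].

[3, 5, 11, 13]

(a, b) ≡ (39585, 145145) mod (ℚ^×)²; places V = {2, 3, 5, 7, 11, 13, 29, ∞}.
(a,b)_∞: sgn(39585)=+, sgn(145145)=+, so +1.
(a,b)_29: α=3, u≡11; β=1, v≡15 (mod 29); (11|29)=-1, (15|29)=-1; sign (−1)^0·-1^1·-1^3 = +1.
(a,b)_7: α=1, u≡6; β=-1, v≡1 (mod 7); (6|7)=-1, (1|7)=+1; sign (−1)^1·-1^-1·+1^1 = +1.
(a,b)_13: α=3, u≡4; β=1, v≡5 (mod 13); (4|13)=+1, (5|13)=-1; sign (−1)^0·+1^1·-1^3 = -1.
(a,b)_5: α=5, u≡2; β=1, v≡4 (mod 5); (2|5)=-1, (4|5)=+1; sign (−1)^0·-1^1·+1^5 = -1.
(a,b)_2: α=-4, β=0; u≡1, v≡1 (mod 8); ε(u)ε(v)=0·0, αω(v)=-4·0, βω(u)=0·0; sum ≡ 0  ⇒  +1.
(a,b)_3: α=11, u≡1; β=6, v≡2 (mod 3); (1|3)=+1, (2|3)=-1; sign (−1)^0·+1^6·-1^11 = -1.
(a,b)_11: α=2, u≡10; β=1, v≡8 (mod 11); (10|11)=-1, (8|11)=-1; sign (−1)^0·-1^1·-1^2 = -1.
|Ram(39585, 145145)| = 4, even; anisotropic at {3, 5, 11, 13}.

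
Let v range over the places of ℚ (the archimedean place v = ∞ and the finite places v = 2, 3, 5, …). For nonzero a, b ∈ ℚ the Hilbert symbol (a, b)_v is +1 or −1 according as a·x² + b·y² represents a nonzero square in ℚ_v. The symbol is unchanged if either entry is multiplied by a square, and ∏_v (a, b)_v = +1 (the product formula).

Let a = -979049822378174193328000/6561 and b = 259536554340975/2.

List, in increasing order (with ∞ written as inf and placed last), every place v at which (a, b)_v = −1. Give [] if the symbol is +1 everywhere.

(a, b) ≡ (-5554270, 1002478) mod (ℚ^×)²; places V = {2, 3, 5, 11, 17, 19, 23, 31, 37, 41, ∞}.
(a,b)_2: α=7, β=-1; u≡1, v≡7 (mod 8); ε(u)ε(v)=0·1, αω(v)=7·0, βω(u)=-1·0; sum ≡ 0  ⇒  +1.
(a,b)_23: α=1, u≡17; β=1, v≡16 (mod 23); (17|23)=-1, (16|23)=+1; sign (−1)^1·-1^1·+1^1 = +1.
(a,b)_31: α=1, u≡4; β=1, v≡9 (mod 31); (4|31)=+1, (9|31)=+1; sign (−1)^1·+1^1·+1^1 = -1.
(a,b)_37: α=4, u≡20; β=3, v≡9 (mod 37); (20|37)=-1, (9|37)=+1; sign (−1)^0·-1^3·+1^4 = -1.
(a,b)_5: α=3, u≡1; β=2, v≡2 (mod 5); (1|5)=+1, (2|5)=-1; sign (−1)^0·+1^2·-1^3 = -1.
(a,b)_17: α=2, u≡8; β=0, v≡12 (mod 17); (8|17)=+1, (12|17)=-1; sign (−1)^0·+1^0·-1^2 = +1.
(a,b)_11: α=2, u≡5; β=0, v≡5 (mod 11); (5|11)=+1, (5|11)=+1; sign (−1)^0·+1^0·+1^2 = +1.
(a,b)_41: α=3, u≡35; β=2, v≡26 (mod 41); (35|41)=-1, (26|41)=-1; sign (−1)^0·-1^2·-1^3 = -1.
(a,b)_19: α=1, u≡7; β=1, v≡2 (mod 19); (7|19)=+1, (2|19)=-1; sign (−1)^1·+1^1·-1^1 = +1.
(a,b)_3: α=-8, u≡2; β=2, v≡1 (mod 3); (2|3)=-1, (1|3)=+1; sign (−1)^0·-1^2·+1^-8 = +1.
(a,b)_∞: sgn(-5554270)=−, sgn(1002478)=+, so +1.
Ram(-5554270, 1002478) = {5, 31, 37, 41}; no ℚ_5-point on the conic.

[5, 31, 37, 41]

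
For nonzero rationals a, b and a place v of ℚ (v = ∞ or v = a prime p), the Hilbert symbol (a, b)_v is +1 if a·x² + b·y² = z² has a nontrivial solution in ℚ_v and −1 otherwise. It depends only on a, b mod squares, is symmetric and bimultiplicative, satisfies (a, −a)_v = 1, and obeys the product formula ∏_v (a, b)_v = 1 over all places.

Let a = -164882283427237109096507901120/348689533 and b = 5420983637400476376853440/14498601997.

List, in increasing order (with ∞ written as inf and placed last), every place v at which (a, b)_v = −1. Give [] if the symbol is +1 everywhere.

Mod squares: a ≡ -983535, b ≡ 7395. Check v ∈ {∞, 2, 3, 5, 7, 11, 13, 17, 19, 29}.
v=∞: -983535 < 0 and 7395 > 0  ⇒  (a,b)_∞ = +1.
v=7: a=7^5·(≡3), b=7^8·(≡3) mod 7; (3|7)=-1, (3|7)=-1; (−1)^{5·8·3}·(-1)^8·(-1)^5 = -1.
v=11: a=11^0·(≡2), b=11^-2·(≡9) mod 11; (2|11)=-1, (9|11)=+1; (−1)^{0·-2·5}·(-1)^-2·(+1)^0 = +1.
v=13: a=13^6·(≡8), b=13^4·(≡5) mod 13; (8|13)=-1, (5|13)=-1; (−1)^{6·4·6}·(-1)^4·(-1)^6 = +1.
v=2: v_2(a)=6, v_2(b)=6; units ≡ 1, 3 (mod 8); ε·ε+αω+βω = 0·1+6·1+6·0 ≡ 0  ⇒  (a,b)_2 = +1.
v=17: a=17^-1·(≡15), b=17^-3·(≡11) mod 17; (15|17)=+1, (11|17)=-1; (−1)^{-1·-3·8}·(+1)^-3·(-1)^-1 = -1.
v=29: a=29^-5·(≡12), b=29^-3·(≡16) mod 29; (12|29)=-1, (16|29)=+1; (−1)^{-5·-3·14}·(-1)^-3·(+1)^-5 = -1.
v=19: a=19^9·(≡13), b=19^6·(≡16) mod 19; (13|19)=-1, (16|19)=+1; (−1)^{9·6·9}·(-1)^6·(+1)^9 = +1.
v=3: a=3^9·(≡1), b=3^7·(≡2) mod 3; (1|3)=+1, (2|3)=-1; (−1)^{9·7·1}·(+1)^7·(-1)^9 = +1.
v=5: a=5^1·(≡2), b=5^1·(≡4) mod 5; (2|5)=-1, (4|5)=+1; (−1)^{1·1·2}·(-1)^1·(+1)^1 = -1.
|Ram(-983535, 7395)| = 4, even; anisotropic at {5, 7, 17, 29}.

[5, 7, 17, 29]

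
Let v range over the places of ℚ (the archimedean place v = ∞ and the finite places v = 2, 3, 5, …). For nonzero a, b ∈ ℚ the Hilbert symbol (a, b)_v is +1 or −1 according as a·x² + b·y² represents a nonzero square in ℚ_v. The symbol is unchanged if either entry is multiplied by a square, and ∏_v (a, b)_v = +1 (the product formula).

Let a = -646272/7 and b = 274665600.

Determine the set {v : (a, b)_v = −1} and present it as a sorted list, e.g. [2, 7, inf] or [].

[3, 7]

Mod squares: a ≡ -7854, b ≡ 66. Check v ∈ {∞, 2, 3, 5, 7, 11, 17}.
v=2: v_2(a)=7, v_2(b)=7; units ≡ 1, 1 (mod 8); ε·ε+αω+βω = 0·0+7·0+7·0 ≡ 0  ⇒  (a,b)_2 = +1.
v=7: a=7^-1·(≡3), b=7^0·(≡6) mod 7; (3|7)=-1, (6|7)=-1; (−1)^{-1·0·3}·(-1)^0·(-1)^-1 = -1.
v=3: a=3^3·(≡1), b=3^3·(≡1) mod 3; (1|3)=+1, (1|3)=+1; (−1)^{3·3·1}·(+1)^3·(+1)^3 = -1.
v=17: a=17^1·(≡14), b=17^2·(≡15) mod 17; (14|17)=-1, (15|17)=+1; (−1)^{1·2·8}·(-1)^2·(+1)^1 = +1.
v=5: a=5^0·(≡4), b=5^2·(≡4) mod 5; (4|5)=+1, (4|5)=+1; (−1)^{0·2·2}·(+1)^2·(+1)^0 = +1.
v=11: a=11^1·(≡3), b=11^1·(≡7) mod 11; (3|11)=+1, (7|11)=-1; (−1)^{1·1·5}·(+1)^1·(-1)^1 = +1.
v=∞: -7854 < 0 and 66 > 0  ⇒  (a,b)_∞ = +1.
|Ram(-7854, 66)| = 2, even; anisotropic at {3, 7}.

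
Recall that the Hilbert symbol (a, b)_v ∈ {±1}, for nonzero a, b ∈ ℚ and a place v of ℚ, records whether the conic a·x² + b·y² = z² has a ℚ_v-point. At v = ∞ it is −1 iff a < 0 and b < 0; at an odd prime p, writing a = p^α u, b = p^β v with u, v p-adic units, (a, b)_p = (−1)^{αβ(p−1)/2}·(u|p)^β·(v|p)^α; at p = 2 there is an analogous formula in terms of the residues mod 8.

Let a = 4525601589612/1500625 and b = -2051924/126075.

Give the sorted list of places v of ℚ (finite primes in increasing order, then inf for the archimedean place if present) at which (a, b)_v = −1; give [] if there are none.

[31, 37]

Mod squares: a ≡ 1147, b ≡ -87. Check v ∈ {∞, 2, 3, 5, 7, 19, 29, 31, 37, 41}.
v=3: a=3^2·(≡1), b=3^-1·(≡1) mod 3; (1|3)=+1, (1|3)=+1; (−1)^{2·-1·1}·(+1)^-1·(+1)^2 = +1.
v=5: a=5^-4·(≡2), b=5^-2·(≡2) mod 5; (2|5)=-1, (2|5)=-1; (−1)^{-4·-2·2}·(-1)^-2·(-1)^-4 = +1.
v=37: a=37^1·(≡20), b=37^0·(≡6) mod 37; (20|37)=-1, (6|37)=-1; (−1)^{1·0·18}·(-1)^0·(-1)^1 = -1.
v=19: a=19^4·(≡5), b=19^2·(≡13) mod 19; (5|19)=+1, (13|19)=-1; (−1)^{4·2·9}·(+1)^2·(-1)^4 = +1.
v=∞: 1147 > 0 and -87 < 0  ⇒  (a,b)_∞ = +1.
v=31: a=31^1·(≡17), b=31^0·(≡17) mod 31; (17|31)=-1, (17|31)=-1; (−1)^{1·0·15}·(-1)^0·(-1)^1 = -1.
v=2: v_2(a)=2, v_2(b)=2; units ≡ 3, 1 (mod 8); ε·ε+αω+βω = 1·0+2·0+2·1 ≡ 0  ⇒  (a,b)_2 = +1.
v=7: a=7^-4·(≡6), b=7^2·(≡1) mod 7; (6|7)=-1, (1|7)=+1; (−1)^{-4·2·3}·(-1)^2·(+1)^-4 = +1.
v=29: a=29^2·(≡1), b=29^1·(≡10) mod 29; (1|29)=+1, (10|29)=-1; (−1)^{2·1·14}·(+1)^1·(-1)^2 = +1.
v=41: a=41^0·(≡31), b=41^-2·(≡23) mod 41; (31|41)=+1, (23|41)=+1; (−1)^{0·-2·20}·(+1)^-2·(+1)^0 = +1.
(1147, -87 / ℚ) ramifies at {31, 37}: a division algebra.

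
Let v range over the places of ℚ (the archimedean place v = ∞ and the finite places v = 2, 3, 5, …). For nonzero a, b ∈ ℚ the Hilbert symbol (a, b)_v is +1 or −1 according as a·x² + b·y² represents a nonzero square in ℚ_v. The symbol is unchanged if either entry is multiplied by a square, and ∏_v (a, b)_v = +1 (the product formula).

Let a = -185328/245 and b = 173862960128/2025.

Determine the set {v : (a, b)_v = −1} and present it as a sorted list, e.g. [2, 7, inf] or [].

(a, b) ≡ (-715, 23) mod (ℚ^×)²; places V = {2, 3, 5, 7, 11, 13, 19, 23, ∞}.
(a,b)_∞: sgn(-715)=−, sgn(23)=+, so +1.
(a,b)_3: α=4, u≡2; β=-4, v≡2 (mod 3); (2|3)=-1, (2|3)=-1; sign (−1)^0·-1^-4·-1^4 = +1.
(a,b)_11: α=1, u≡5; β=2, v≡3 (mod 11); (5|11)=+1, (3|11)=+1; sign (−1)^0·+1^2·+1^1 = +1.
(a,b)_7: α=-2, u≡5; β=0, v≡2 (mod 7); (5|7)=-1, (2|7)=+1; sign (−1)^0·-1^0·+1^-2 = +1.
(a,b)_2: α=4, β=10; u≡5, v≡7 (mod 8); ε(u)ε(v)=0·1, αω(v)=4·0, βω(u)=10·1; sum ≡ 0  ⇒  +1.
(a,b)_23: α=0, u≡5; β=1, v≡16 (mod 23); (5|23)=-1, (16|23)=+1; sign (−1)^0·-1^1·+1^0 = -1.
(a,b)_13: α=1, u≡4; β=2, v≡10 (mod 13); (4|13)=+1, (10|13)=+1; sign (−1)^0·+1^2·+1^1 = +1.
(a,b)_5: α=-1, u≡3; β=-2, v≡3 (mod 5); (3|5)=-1, (3|5)=-1; sign (−1)^0·-1^-2·-1^-1 = -1.
(a,b)_19: α=0, u≡1; β=2, v≡5 (mod 19); (1|19)=+1, (5|19)=+1; sign (−1)^0·+1^2·+1^0 = +1.
|Ram(-715, 23)| = 2, even; anisotropic at {5, 23}.

[5, 23]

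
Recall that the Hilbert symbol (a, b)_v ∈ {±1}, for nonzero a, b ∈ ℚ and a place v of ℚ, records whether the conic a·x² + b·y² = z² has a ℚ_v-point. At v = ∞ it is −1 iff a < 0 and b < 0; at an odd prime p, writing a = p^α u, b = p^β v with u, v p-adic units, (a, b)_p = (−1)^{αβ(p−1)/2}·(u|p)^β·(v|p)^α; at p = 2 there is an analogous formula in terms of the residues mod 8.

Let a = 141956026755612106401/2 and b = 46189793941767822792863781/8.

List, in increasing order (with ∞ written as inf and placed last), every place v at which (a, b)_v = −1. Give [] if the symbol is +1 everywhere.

Mod squares: a ≡ 124098, b ≡ 21838362. Check v ∈ {∞, 2, 3, 7, 13, 23, 37, 43, 47}.
v=43: a=43^3·(≡18), b=43^4·(≡17) mod 43; (18|43)=-1, (17|43)=+1; (−1)^{3·4·21}·(-1)^4·(+1)^3 = +1.
v=13: a=13^1·(≡9), b=13^1·(≡9) mod 13; (9|13)=+1, (9|13)=+1; (−1)^{1·1·6}·(+1)^1·(+1)^1 = +1.
v=47: a=47^2·(≡27), b=47^3·(≡24) mod 47; (27|47)=+1, (24|47)=+1; (−1)^{2·3·23}·(+1)^3·(+1)^2 = +1.
v=23: a=23^2·(≡18), b=23^3·(≡9) mod 23; (18|23)=+1, (9|23)=+1; (−1)^{2·3·11}·(+1)^3·(+1)^2 = +1.
v=2: v_2(a)=-1, v_2(b)=-3; units ≡ 1, 5 (mod 8); ε·ε+αω+βω = 0·0+-1·1+-3·0 ≡ 1  ⇒  (a,b)_2 = -1.
v=7: a=7^6·(≡2), b=7^7·(≡5) mod 7; (2|7)=+1, (5|7)=-1; (−1)^{6·7·3}·(+1)^7·(-1)^6 = +1.
v=∞: 124098 > 0 and 21838362 > 0  ⇒  (a,b)_∞ = +1.
v=3: a=3^3·(≡2), b=3^3·(≡2) mod 3; (2|3)=-1, (2|3)=-1; (−1)^{3·3·1}·(-1)^3·(-1)^3 = -1.
v=37: a=37^1·(≡17), b=37^1·(≡22) mod 37; (17|37)=-1, (22|37)=-1; (−1)^{1·1·18}·(-1)^1·(-1)^1 = +1.
|Ram(124098, 21838362)| = 2, even; anisotropic at {2, 3}.

[2, 3]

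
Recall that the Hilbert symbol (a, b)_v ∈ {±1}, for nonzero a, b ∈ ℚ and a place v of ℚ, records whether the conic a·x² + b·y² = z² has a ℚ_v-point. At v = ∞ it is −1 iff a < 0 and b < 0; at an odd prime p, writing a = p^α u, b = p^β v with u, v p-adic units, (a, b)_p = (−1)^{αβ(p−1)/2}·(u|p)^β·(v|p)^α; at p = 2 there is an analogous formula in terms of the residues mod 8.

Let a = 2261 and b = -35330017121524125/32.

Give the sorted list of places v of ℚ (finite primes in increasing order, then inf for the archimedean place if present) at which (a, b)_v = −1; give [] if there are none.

(a, b) ≡ (2261, -170170) mod (ℚ^×)²; places V = {2, 3, 5, 7, 11, 13, 17, 19, ∞}.
(a,b)_11: α=0, u≡6; β=1, v≡6 (mod 11); (6|11)=-1, (6|11)=-1; sign (−1)^0·-1^1·-1^0 = -1.
(a,b)_17: α=1, u≡14; β=3, v≡11 (mod 17); (14|17)=-1, (11|17)=-1; sign (−1)^0·-1^3·-1^1 = +1.
(a,b)_3: α=0, u≡2; β=2, v≡2 (mod 3); (2|3)=-1, (2|3)=-1; sign (−1)^0·-1^2·-1^0 = +1.
(a,b)_7: α=1, u≡1; β=3, v≡4 (mod 7); (1|7)=+1, (4|7)=+1; sign (−1)^1·+1^3·+1^1 = -1.
(a,b)_∞: sgn(2261)=+, sgn(-170170)=−, so +1.
(a,b)_13: α=0, u≡12; β=1, v≡12 (mod 13); (12|13)=+1, (12|13)=+1; sign (−1)^0·+1^1·+1^0 = +1.
(a,b)_2: α=0, β=-5; u≡5, v≡3 (mod 8); ε(u)ε(v)=0·1, αω(v)=0·1, βω(u)=-5·1; sum ≡ 1  ⇒  -1.
(a,b)_5: α=0, u≡1; β=3, v≡1 (mod 5); (1|5)=+1, (1|5)=+1; sign (−1)^0·+1^3·+1^0 = +1.
(a,b)_19: α=1, u≡5; β=4, v≡10 (mod 19); (5|19)=+1, (10|19)=-1; sign (−1)^0·+1^4·-1^1 = -1.
Ram(2261, -170170) = {2, 7, 11, 19}; no ℚ_2-point on the conic.

[2, 7, 11, 19]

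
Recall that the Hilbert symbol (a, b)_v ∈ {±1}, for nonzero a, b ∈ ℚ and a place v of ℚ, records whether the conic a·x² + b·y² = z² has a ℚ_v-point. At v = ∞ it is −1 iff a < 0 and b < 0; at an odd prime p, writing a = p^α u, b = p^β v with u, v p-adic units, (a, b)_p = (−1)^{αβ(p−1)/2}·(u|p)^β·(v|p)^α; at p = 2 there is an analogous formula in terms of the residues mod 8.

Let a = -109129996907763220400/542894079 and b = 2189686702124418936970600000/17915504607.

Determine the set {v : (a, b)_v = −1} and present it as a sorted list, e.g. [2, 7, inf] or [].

[2, 3, 11, 19]

Mod squares: a ≡ -429, b ≡ 312455. Check v ∈ {∞, 2, 3, 5, 7, 11, 13, 17, 19, 23, 29, 41, 43}.
v=13: a=13^-3·(≡5), b=13^-3·(≡6) mod 13; (5|13)=-1, (6|13)=-1; (−1)^{-3·-3·6}·(-1)^-3·(-1)^-3 = +1.
v=43: a=43^2·(≡24), b=43^4·(≡24) mod 43; (24|43)=+1, (24|43)=+1; (−1)^{2·4·21}·(+1)^4·(+1)^2 = +1.
v=2: v_2(a)=4, v_2(b)=6; units ≡ 3, 7 (mod 8); ε·ε+αω+βω = 1·1+4·0+6·1 ≡ 1  ⇒  (a,b)_2 = -1.
v=5: a=5^2·(≡1), b=5^5·(≡1) mod 5; (1|5)=+1, (1|5)=+1; (−1)^{2·5·2}·(+1)^5·(+1)^2 = +1.
v=3: a=3^-1·(≡1), b=3^-2·(≡2) mod 3; (1|3)=+1, (2|3)=-1; (−1)^{-1·-2·1}·(+1)^-2·(-1)^-1 = -1.
v=23: a=23^2·(≡13), b=23^1·(≡19) mod 23; (13|23)=+1, (19|23)=-1; (−1)^{2·1·11}·(+1)^1·(-1)^2 = +1.
v=29: a=29^2·(≡13), b=29^2·(≡13) mod 29; (13|29)=+1, (13|29)=+1; (−1)^{2·2·14}·(+1)^2·(+1)^2 = +1.
v=41: a=41^-2·(≡17), b=41^-2·(≡6) mod 41; (17|41)=-1, (6|41)=-1; (−1)^{-2·-2·20}·(-1)^-2·(-1)^-2 = +1.
v=7: a=7^-2·(≡6), b=7^-2·(≡6) mod 7; (6|7)=-1, (6|7)=-1; (−1)^{-2·-2·3}·(-1)^-2·(-1)^-2 = +1.
v=17: a=17^4·(≡1), b=17^6·(≡11) mod 17; (1|17)=+1, (11|17)=-1; (−1)^{4·6·8}·(+1)^6·(-1)^4 = +1.
v=11: a=11^1·(≡4), b=11^-1·(≡5) mod 11; (4|11)=+1, (5|11)=+1; (−1)^{1·-1·5}·(+1)^-1·(+1)^1 = -1.
v=∞: -429 < 0 and 312455 > 0  ⇒  (a,b)_∞ = +1.
v=19: a=19^2·(≡15), b=19^3·(≡15) mod 19; (15|19)=-1, (15|19)=-1; (−1)^{2·3·9}·(-1)^3·(-1)^2 = -1.
Ram(-429, 312455) = {2, 3, 11, 19}; no ℚ_2-point on the conic.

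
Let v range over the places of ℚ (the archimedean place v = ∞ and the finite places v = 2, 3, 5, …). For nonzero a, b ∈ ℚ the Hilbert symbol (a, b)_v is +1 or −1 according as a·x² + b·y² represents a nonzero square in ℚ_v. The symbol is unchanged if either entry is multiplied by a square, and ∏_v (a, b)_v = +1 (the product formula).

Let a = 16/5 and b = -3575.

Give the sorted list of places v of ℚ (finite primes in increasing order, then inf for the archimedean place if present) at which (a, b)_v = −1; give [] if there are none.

[5, 13]

(a, b) ≡ (5, -143) mod (ℚ^×)²; places V = {2, 5, 11, 13, ∞}.
(a,b)_2: α=4, β=0; u≡5, v≡1 (mod 8); ε(u)ε(v)=0·0, αω(v)=4·0, βω(u)=0·1; sum ≡ 0  ⇒  +1.
(a,b)_5: α=-1, u≡1; β=2, v≡2 (mod 5); (1|5)=+1, (2|5)=-1; sign (−1)^0·+1^2·-1^-1 = -1.
(a,b)_∞: sgn(5)=+, sgn(-143)=−, so +1.
(a,b)_13: α=0, u≡11; β=1, v≡11 (mod 13); (11|13)=-1, (11|13)=-1; sign (−1)^0·-1^1·-1^0 = -1.
(a,b)_11: α=0, u≡1; β=1, v≡5 (mod 11); (1|11)=+1, (5|11)=+1; sign (−1)^0·+1^1·+1^0 = +1.
(5, -143 / ℚ) ramifies at {5, 13}: a division algebra.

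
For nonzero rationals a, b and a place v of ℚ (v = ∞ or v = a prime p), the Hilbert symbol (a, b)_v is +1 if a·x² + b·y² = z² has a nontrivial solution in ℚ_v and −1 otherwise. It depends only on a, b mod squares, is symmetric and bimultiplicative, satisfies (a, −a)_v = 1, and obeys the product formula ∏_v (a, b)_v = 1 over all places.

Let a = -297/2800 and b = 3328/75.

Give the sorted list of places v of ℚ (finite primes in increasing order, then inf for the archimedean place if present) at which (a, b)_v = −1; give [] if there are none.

(a, b) ≡ (-231, 39) mod (ℚ^×)²; places V = {2, 3, 5, 7, 11, 13, ∞}.
(a,b)_3: α=3, u≡1; β=-1, v≡1 (mod 3); (1|3)=+1, (1|3)=+1; sign (−1)^1·+1^-1·+1^3 = -1.
(a,b)_11: α=1, u≡1; β=0, v≡8 (mod 11); (1|11)=+1, (8|11)=-1; sign (−1)^0·+1^0·-1^1 = -1.
(a,b)_13: α=0, u≡3; β=1, v≡10 (mod 13); (3|13)=+1, (10|13)=+1; sign (−1)^0·+1^1·+1^0 = +1.
(a,b)_5: α=-2, u≡4; β=-2, v≡1 (mod 5); (4|5)=+1, (1|5)=+1; sign (−1)^0·+1^-2·+1^-2 = +1.
(a,b)_7: α=-1, u≡4; β=0, v≡2 (mod 7); (4|7)=+1, (2|7)=+1; sign (−1)^0·+1^0·+1^-1 = +1.
(a,b)_2: α=-4, β=8; u≡1, v≡7 (mod 8); ε(u)ε(v)=0·1, αω(v)=-4·0, βω(u)=8·0; sum ≡ 0  ⇒  +1.
(a,b)_∞: sgn(-231)=−, sgn(39)=+, so +1.
Ram(-231, 39) = {3, 11}; no ℚ_3-point on the conic.

[3, 11]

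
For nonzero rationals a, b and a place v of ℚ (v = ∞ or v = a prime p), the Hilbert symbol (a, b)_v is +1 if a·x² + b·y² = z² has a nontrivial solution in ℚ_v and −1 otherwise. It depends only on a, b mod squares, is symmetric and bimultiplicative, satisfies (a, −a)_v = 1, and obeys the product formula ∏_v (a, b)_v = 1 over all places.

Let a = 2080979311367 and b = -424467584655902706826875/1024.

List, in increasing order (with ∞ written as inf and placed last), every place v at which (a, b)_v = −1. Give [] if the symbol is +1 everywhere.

[3, 47]

Mod squares: a ≡ 47, b ≡ -57387. Check v ∈ {∞, 2, 3, 5, 11, 37, 47}.
v=5: a=5^0·(≡2), b=5^4·(≡3) mod 5; (2|5)=-1, (3|5)=-1; (−1)^{0·4·2}·(-1)^4·(-1)^0 = +1.
v=11: a=11^4·(≡3), b=11^7·(≡10) mod 11; (3|11)=+1, (10|11)=-1; (−1)^{4·7·5}·(+1)^7·(-1)^4 = +1.
v=∞: 47 > 0 and -57387 < 0  ⇒  (a,b)_∞ = +1.
v=3: a=3^0·(≡2), b=3^1·(≡2) mod 3; (2|3)=-1, (2|3)=-1; (−1)^{0·1·1}·(-1)^1·(-1)^0 = -1.
v=47: a=47^3·(≡3), b=47^5·(≡37) mod 47; (3|47)=+1, (37|47)=+1; (−1)^{3·5·23}·(+1)^5·(+1)^3 = -1.
v=2: v_2(a)=0, v_2(b)=-10; units ≡ 7, 5 (mod 8); ε·ε+αω+βω = 1·0+0·1+-10·0 ≡ 0  ⇒  (a,b)_2 = +1.
v=37: a=37^2·(≡26), b=37^3·(≡10) mod 37; (26|37)=+1, (10|37)=+1; (−1)^{2·3·18}·(+1)^3·(+1)^2 = +1.
(47, -57387 / ℚ) ramifies at {3, 47}: a division algebra.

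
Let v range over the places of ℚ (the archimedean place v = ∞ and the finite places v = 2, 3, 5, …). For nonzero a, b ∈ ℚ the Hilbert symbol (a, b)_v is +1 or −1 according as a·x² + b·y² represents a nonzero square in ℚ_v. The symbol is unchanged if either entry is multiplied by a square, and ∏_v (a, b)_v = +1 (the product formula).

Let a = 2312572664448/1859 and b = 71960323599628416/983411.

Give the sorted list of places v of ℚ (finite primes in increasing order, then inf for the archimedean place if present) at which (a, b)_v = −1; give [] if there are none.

[11, 17]

Mod squares: a ≡ 567358, b ≡ 15334. Check v ∈ {∞, 2, 3, 11, 13, 17, 23, 29, 31, 37, 41}.
v=∞: 567358 > 0 and 15334 > 0  ⇒  (a,b)_∞ = +1.
v=31: a=31^2·(≡6), b=31^2·(≡10) mod 31; (6|31)=-1, (10|31)=+1; (−1)^{2·2·15}·(-1)^2·(+1)^2 = +1.
v=13: a=13^-2·(≡3), b=13^-2·(≡7) mod 13; (3|13)=+1, (7|13)=-1; (−1)^{-2·-2·6}·(+1)^-2·(-1)^-2 = +1.
v=2: v_2(a)=7, v_2(b)=7; units ≡ 7, 3 (mod 8); ε·ε+αω+βω = 1·1+7·1+7·0 ≡ 0  ⇒  (a,b)_2 = +1.
v=3: a=3^6·(≡1), b=3^6·(≡1) mod 3; (1|3)=+1, (1|3)=+1; (−1)^{6·6·1}·(+1)^6·(+1)^6 = +1.
v=11: a=11^-1·(≡6), b=11^-1·(≡10) mod 11; (6|11)=-1, (10|11)=-1; (−1)^{-1·-1·5}·(-1)^-1·(-1)^-1 = -1.
v=37: a=37^1·(≡11), b=37^2·(≡27) mod 37; (11|37)=+1, (27|37)=+1; (−1)^{1·2·18}·(+1)^2·(+1)^1 = +1.
v=41: a=41^1·(≡10), b=41^1·(≡5) mod 41; (10|41)=+1, (5|41)=+1; (−1)^{1·1·20}·(+1)^1·(+1)^1 = +1.
v=29: a=29^0·(≡19), b=29^2·(≡1) mod 29; (19|29)=-1, (1|29)=+1; (−1)^{0·2·14}·(-1)^2·(+1)^0 = +1.
v=23: a=23^0·(≡19), b=23^-2·(≡8) mod 23; (19|23)=-1, (8|23)=+1; (−1)^{0·-2·11}·(-1)^-2·(+1)^0 = +1.
v=17: a=17^1·(≡11), b=17^1·(≡13) mod 17; (11|17)=-1, (13|17)=+1; (−1)^{1·1·8}·(-1)^1·(+1)^1 = -1.
|Ram(567358, 15334)| = 2, even; anisotropic at {11, 17}.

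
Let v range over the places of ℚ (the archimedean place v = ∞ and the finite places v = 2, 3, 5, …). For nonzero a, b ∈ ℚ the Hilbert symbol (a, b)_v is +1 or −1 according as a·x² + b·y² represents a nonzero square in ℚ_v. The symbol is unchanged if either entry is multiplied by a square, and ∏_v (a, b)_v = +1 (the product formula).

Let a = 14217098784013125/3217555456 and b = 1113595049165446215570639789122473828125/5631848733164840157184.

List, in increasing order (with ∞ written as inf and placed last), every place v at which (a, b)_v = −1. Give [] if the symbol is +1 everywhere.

[11, 17]

(a, b) ≡ (986986, 442) mod (ℚ^×)²; places V = {2, 3, 5, 7, 11, 13, 17, 19, 29, 31, 43, ∞}.
(a,b)_3: α=2, u≡1; β=6, v≡1 (mod 3); (1|3)=+1, (1|3)=+1; sign (−1)^0·+1^6·+1^2 = +1.
(a,b)_5: α=4, u≡1; β=8, v≡2 (mod 5); (1|5)=+1, (2|5)=-1; sign (−1)^0·+1^8·-1^4 = +1.
(a,b)_43: α=2, u≡29; β=4, v≡8 (mod 43); (29|43)=-1, (8|43)=-1; sign (−1)^0·-1^4·-1^2 = +1.
(a,b)_7: α=3, u≡1; β=8, v≡2 (mod 7); (1|7)=+1, (2|7)=+1; sign (−1)^0·+1^8·+1^3 = +1.
(a,b)_17: α=-1, u≡6; β=-3, v≡15 (mod 17); (6|17)=-1, (15|17)=+1; sign (−1)^0·-1^-3·+1^-1 = -1.
(a,b)_19: α=-2, u≡3; β=-4, v≡11 (mod 19); (3|19)=-1, (11|19)=+1; sign (−1)^0·-1^-4·+1^-2 = +1.
(a,b)_29: α=1, u≡12; β=2, v≡28 (mod 29); (12|29)=-1, (28|29)=+1; sign (−1)^0·-1^2·+1^1 = +1.
(a,b)_2: α=-19, β=-43; u≡5, v≡5 (mod 8); ε(u)ε(v)=0·0, αω(v)=-19·1, βω(u)=-43·1; sum ≡ 0  ⇒  +1.
(a,b)_11: α=1, u≡6; β=2, v≡7 (mod 11); (6|11)=-1, (7|11)=-1; sign (−1)^0·-1^2·-1^1 = -1.
(a,b)_31: α=2, u≡28; β=6, v≡19 (mod 31); (28|31)=+1, (19|31)=+1; sign (−1)^0·+1^6·+1^2 = +1.
(a,b)_13: α=1, u≡11; β=3, v≡11 (mod 13); (11|13)=-1, (11|13)=-1; sign (−1)^0·-1^3·-1^1 = +1.
(a,b)_∞: sgn(986986)=+, sgn(442)=+, so +1.
Ram(986986, 442) = {11, 17}; no ℚ_11-point on the conic.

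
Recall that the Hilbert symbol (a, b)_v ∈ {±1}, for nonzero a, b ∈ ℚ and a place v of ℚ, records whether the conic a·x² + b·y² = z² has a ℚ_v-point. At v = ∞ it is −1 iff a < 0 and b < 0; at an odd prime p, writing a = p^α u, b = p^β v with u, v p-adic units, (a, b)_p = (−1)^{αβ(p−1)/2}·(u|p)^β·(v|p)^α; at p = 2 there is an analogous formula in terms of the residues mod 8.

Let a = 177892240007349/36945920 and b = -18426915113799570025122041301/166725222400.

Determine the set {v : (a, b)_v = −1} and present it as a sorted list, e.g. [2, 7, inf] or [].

(a, b) ≡ (5098555, -92701) mod (ℚ^×)²; places V = {2, 3, 5, 7, 11, 17, 19, 29, 37, 41, ∞}.
(a,b)_17: α=1, u≡1; β=3, v≡4 (mod 17); (1|17)=+1, (4|17)=+1; sign (−1)^0·+1^3·+1^1 = +1.
(a,b)_∞: sgn(5098555)=+, sgn(-92701)=−, so +1.
(a,b)_2: α=-14, β=-16; u≡3, v≡3 (mod 8); ε(u)ε(v)=1·1, αω(v)=-14·1, βω(u)=-16·1; sum ≡ 1  ⇒  -1.
(a,b)_7: α=3, u≡4; β=5, v≡2 (mod 7); (4|7)=+1, (2|7)=+1; sign (−1)^1·+1^5·+1^3 = -1.
(a,b)_41: α=-1, u≡40; β=1, v≡17 (mod 41); (40|41)=+1, (17|41)=-1; sign (−1)^0·+1^1·-1^-1 = -1.
(a,b)_11: α=-1, u≡5; β=-2, v≡8 (mod 11); (5|11)=+1, (8|11)=-1; sign (−1)^0·+1^-2·-1^-1 = -1.
(a,b)_5: α=-1, u≡1; β=-2, v≡4 (mod 5); (1|5)=+1, (4|5)=+1; sign (−1)^0·+1^-2·+1^-1 = +1.
(a,b)_19: α=5, u≡10; β=9, v≡4 (mod 19); (10|19)=-1, (4|19)=+1; sign (−1)^1·-1^9·+1^5 = +1.
(a,b)_29: α=0, u≡5; β=-2, v≡11 (mod 29); (5|29)=+1, (11|29)=-1; sign (−1)^0·+1^-2·-1^0 = +1.
(a,b)_3: α=2, u≡1; β=2, v≡2 (mod 3); (1|3)=+1, (2|3)=-1; sign (−1)^0·+1^2·-1^2 = +1.
(a,b)_37: α=2, u≡31; β=4, v≡34 (mod 37); (31|37)=-1, (34|37)=+1; sign (−1)^0·-1^4·+1^2 = +1.
|Ram(5098555, -92701)| = 4, even; anisotropic at {2, 7, 11, 41}.

[2, 7, 11, 41]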